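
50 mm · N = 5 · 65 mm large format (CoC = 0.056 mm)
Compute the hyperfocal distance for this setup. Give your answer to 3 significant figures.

Hyperfocal distance H = f²/(N·c) + f = 50²/(5 × 0.056) + 50 = 2500/0.28 + 50 ≈ 8978.6 mm ≈ 8.98 m.

8.98 m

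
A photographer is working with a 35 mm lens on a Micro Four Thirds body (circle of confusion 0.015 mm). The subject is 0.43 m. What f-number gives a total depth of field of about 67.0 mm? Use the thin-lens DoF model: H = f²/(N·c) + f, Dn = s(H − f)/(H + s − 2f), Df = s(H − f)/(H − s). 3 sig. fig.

f/16

Write h = H − f = f²/(N·c). The thin-lens limits are Dn = s·h/(h + (s−f)) and Df = s·h/(h − (s−f)), so DoF = Df − Dn = 2·s·(s−f)·h / (h² − (s−f)²).
That is a quadratic in h: DoF·h² − 2·s·(s−f)·h − DoF·(s−f)² = 0 ⇒ h = (s−f)·(s + √(s² + DoF²)) / DoF = 395 × (430 + √(430² + 67²)) / 67 = 395 × (430 + 435.188) / 67 ≈ 5100.7 mm.
Then N = f²/(c·h) = 35² / (0.015 × 5100.7) = 1225 / 76.511 ≈ 16.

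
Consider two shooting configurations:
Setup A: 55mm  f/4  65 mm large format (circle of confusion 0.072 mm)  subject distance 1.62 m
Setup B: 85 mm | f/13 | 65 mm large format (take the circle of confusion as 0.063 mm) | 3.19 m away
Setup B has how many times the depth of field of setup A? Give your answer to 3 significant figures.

5.19

Setup A: H = 55²/(4×0.072) + 55 ≈ 10558.5 mm; DoF = Df − Dn = 1903.64 − 1409.92 ≈ 493.72 mm.
Setup B: H = 85²/(13×0.063) + 85 ≈ 8906.7 mm; DoF = Df − Dn = 4922.6 − 2359.5 ≈ 2563.1 mm.
Ratio = 2563.1 / 493.72 ≈ 5.19.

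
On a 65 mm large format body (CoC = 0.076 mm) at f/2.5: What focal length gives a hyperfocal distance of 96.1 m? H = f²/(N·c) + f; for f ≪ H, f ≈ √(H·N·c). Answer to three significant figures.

From H = f²/(N·c) + f, with f ≪ H: f ≈ √(H·N·c) = √(96100 × 2.5 × 0.076) = √18259 ≈ 135.1 mm.
The +f correction barely moves this — solving exactly, f² + N·c·f − N·c·H = 0 ⇒ f = (−N·c + √((N·c)² + 4·N·c·H))/2 = (−0.19 + √73036)/2 ≈ 135.03 mm, so f ≈ 135 mm.

135 mm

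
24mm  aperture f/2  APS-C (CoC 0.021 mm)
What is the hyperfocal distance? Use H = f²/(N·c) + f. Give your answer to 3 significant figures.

13.7 m

Hyperfocal distance H = f²/(N·c) + f = 24²/(2 × 0.021) + 24 = 576/0.042 + 24 ≈ 13738.3 mm ≈ 13.7 m.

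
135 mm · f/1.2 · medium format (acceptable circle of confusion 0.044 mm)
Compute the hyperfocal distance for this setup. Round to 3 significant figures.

Hyperfocal distance H = f²/(N·c) + f = 135²/(1.2 × 0.044) + 135 = 18225/0.0528 + 135 ≈ 345305.5 mm ≈ 345 m.

345 m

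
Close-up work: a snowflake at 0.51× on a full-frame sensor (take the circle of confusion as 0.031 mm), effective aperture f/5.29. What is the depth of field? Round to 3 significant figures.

At magnification m, DoF ≈ 2·N_eff·c/m² = 2 × 5.29 × 0.031 / 0.51² = 0.328 / 0.2601 ≈ 1.26 mm.

1.26 mm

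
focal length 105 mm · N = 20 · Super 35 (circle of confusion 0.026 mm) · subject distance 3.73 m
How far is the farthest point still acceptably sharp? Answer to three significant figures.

Hyperfocal distance H = f²/(N·c) + f = 105²/(20 × 0.026) + 105 = 11025/0.52 + 105 ≈ 21306.9 mm ≈ 21.31 m.
Far limit Df = s·(H − f)/(H − s) = 3730 × (21306.9 − 105) / (21306.9 − 3730) = 3730 × 21201.9 / 17576.9 ≈ 4499.3 mm ≈ 4.50 m.

4.50 m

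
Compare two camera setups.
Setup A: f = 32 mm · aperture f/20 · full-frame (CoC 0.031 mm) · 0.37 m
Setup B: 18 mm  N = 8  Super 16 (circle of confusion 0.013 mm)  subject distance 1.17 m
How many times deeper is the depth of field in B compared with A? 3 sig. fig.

Setup A: H = 32²/(20×0.031) + 32 ≈ 1683.6 mm; DoF = Df − Dn = 465.20 − 307.14 ≈ 158.06 mm.
Setup B: H = 18²/(8×0.013) + 18 ≈ 3133.4 mm; DoF = Df − Dn = 1856.5 − 854.2 ≈ 1002.3 mm.
Ratio = 1002.3 / 158.06 ≈ 6.34.

6.34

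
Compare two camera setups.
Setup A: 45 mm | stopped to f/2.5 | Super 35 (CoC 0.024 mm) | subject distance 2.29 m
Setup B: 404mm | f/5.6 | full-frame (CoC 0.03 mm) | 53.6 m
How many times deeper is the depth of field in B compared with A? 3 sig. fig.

Setup A: H = 45²/(2.5×0.024) + 45 ≈ 33795.0 mm; DoF = Df − Dn = 2453.18 − 2147.17 ≈ 306.01 mm.
Setup B: H = 404²/(5.6×0.03) + 404 ≈ 971927.8 mm; DoF = Df − Dn = 56704.9 − 50817.5 ≈ 5887.4 mm.
Ratio = 5887.4 / 306.01 ≈ 19.2.

19.2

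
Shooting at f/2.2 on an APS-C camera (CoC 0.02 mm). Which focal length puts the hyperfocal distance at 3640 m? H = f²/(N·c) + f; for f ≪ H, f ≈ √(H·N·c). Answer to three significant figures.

400 mm

From H = f²/(N·c) + f, with f ≪ H: f ≈ √(H·N·c) = √(3640000 × 2.2 × 0.02) = √160160 ≈ 400.2 mm.
The +f correction barely moves this — solving exactly, f² + N·c·f − N·c·H = 0 ⇒ f = (−N·c + √((N·c)² + 4·N·c·H))/2 = (−0.044 + √640640)/2 ≈ 400.18 mm, so f ≈ 400 mm.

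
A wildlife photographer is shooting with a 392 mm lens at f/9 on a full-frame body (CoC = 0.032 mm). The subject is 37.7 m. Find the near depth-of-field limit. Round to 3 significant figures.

Hyperfocal distance H = f²/(N·c) + f = 392²/(9 × 0.032) + 392 = 153664/0.288 + 392 ≈ 533947.6 mm ≈ 533.9 m.
Near limit Dn = s·(H − f)/(H + s − 2f) = 37700 × (533947.6 − 392) / (533947.6 + 37700 − 2 × 392) = 37700 × 533555.6 / 570863.6 ≈ 35236 mm ≈ 35.2 m.

35.2 m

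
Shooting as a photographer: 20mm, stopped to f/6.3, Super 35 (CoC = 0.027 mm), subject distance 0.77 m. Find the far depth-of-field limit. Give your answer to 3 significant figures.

Hyperfocal distance H = f²/(N·c) + f = 20²/(6.3 × 0.027) + 20 = 400/0.1701 + 20 ≈ 2371.6 mm ≈ 2.372 m.
Far limit Df = s·(H − f)/(H − s) = 770 × (2371.6 − 20) / (2371.6 − 770) = 770 × 2351.6 / 1601.6 ≈ 1130.6 mm ≈ 1.13 m.

1.13 m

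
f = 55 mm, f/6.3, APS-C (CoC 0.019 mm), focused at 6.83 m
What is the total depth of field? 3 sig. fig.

3.95 m

Hyperfocal distance H = f²/(N·c) + f = 55²/(6.3 × 0.019) + 55 = 3025/0.1197 + 55 ≈ 25326.5 mm ≈ 25.33 m.
Near limit Dn = s·(H − f)/(H + s − 2f) = 6830 × (25326.5 − 55) / (25326.5 + 6830 − 2 × 55) = 6830 × 25271.5 / 32046.5 ≈ 5386.1 mm.
Far limit Df = s·(H − f)/(H − s) = 6830 × (25326.5 − 55) / (25326.5 − 6830) = 6830 × 25271.5 / 18496.5 ≈ 9331.7 mm.
Depth of field = Df − Dn = 9331.7 − 5386.1 ≈ 3945.6 mm ≈ 3.95 m.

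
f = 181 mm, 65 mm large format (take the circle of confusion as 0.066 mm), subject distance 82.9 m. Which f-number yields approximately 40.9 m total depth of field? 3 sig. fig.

f/1.40

Write h = H − f = f²/(N·c). The thin-lens limits are Dn = s·h/(h + (s−f)) and Df = s·h/(h − (s−f)), so DoF = Df − Dn = 2·s·(s−f)·h / (h² − (s−f)²).
That is a quadratic in h: DoF·h² − 2·s·(s−f)·h − DoF·(s−f)² = 0 ⇒ h = (s−f)·(s + √(s² + DoF²)) / DoF = 82719 × (82900 + √(82900² + 40900²)) / 40900 = 82719 × (82900 + 92440.4) / 40900 ≈ 354621 mm.
Then N = f²/(c·h) = 181² / (0.066 × 354621) = 32761 / 23405 ≈ 1.40.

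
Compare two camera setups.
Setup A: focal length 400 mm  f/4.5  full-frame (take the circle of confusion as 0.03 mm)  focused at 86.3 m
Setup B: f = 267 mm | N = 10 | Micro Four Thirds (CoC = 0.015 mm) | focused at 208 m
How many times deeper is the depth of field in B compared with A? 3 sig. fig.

Setup A: H = 400²/(4.5×0.03) + 400 ≈ 1185585.2 mm; DoF = Df − Dn = 93044 − 80468 ≈ 12576 mm.
Setup B: H = 267²/(10×0.015) + 267 ≈ 475527.0 mm; DoF = Df − Dn = 369511 − 144737 ≈ 224774 mm.
Ratio = 224774 / 12576 ≈ 17.9.

17.9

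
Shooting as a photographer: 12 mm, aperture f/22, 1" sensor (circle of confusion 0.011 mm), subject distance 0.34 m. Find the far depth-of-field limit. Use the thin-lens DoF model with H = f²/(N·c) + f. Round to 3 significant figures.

0.758 m

Hyperfocal distance H = f²/(N·c) + f = 12²/(22 × 0.011) + 12 = 144/0.242 + 12 ≈ 607.0 mm ≈ 0.607 m.
Far limit Df = s·(H − f)/(H − s) = 340 × (607.0 − 12) / (607.0 − 340) = 340 × 595.0 / 267.0 ≈ 757.61 mm ≈ 0.758 m.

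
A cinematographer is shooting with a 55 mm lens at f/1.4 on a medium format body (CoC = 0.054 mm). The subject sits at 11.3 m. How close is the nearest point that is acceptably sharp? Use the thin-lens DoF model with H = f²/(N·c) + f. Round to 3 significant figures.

8.82 m

Hyperfocal distance H = f²/(N·c) + f = 55²/(1.4 × 0.054) + 55 = 3025/0.0756 + 55 ≈ 40068.2 mm ≈ 40.07 m.
Near limit Dn = s·(H − f)/(H + s − 2f) = 11300 × (40068.2 − 55) / (40068.2 + 11300 − 2 × 55) = 11300 × 40013.2 / 51258.2 ≈ 8821.0 mm ≈ 8.82 m.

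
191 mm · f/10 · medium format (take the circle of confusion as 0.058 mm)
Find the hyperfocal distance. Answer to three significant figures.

63.1 m

Hyperfocal distance H = f²/(N·c) + f = 191²/(10 × 0.058) + 191 = 36481/0.58 + 191 ≈ 63089.3 mm ≈ 63.1 m.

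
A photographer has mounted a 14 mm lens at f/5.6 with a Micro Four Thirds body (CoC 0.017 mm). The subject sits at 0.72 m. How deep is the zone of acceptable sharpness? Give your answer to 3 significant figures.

0.560 m

Hyperfocal distance H = f²/(N·c) + f = 14²/(5.6 × 0.017) + 14 = 196/0.0952 + 14 ≈ 2072.8 mm ≈ 2.073 m.
Near limit Dn = s·(H − f)/(H + s − 2f) = 720 × (2072.8 − 14) / (2072.8 + 720 − 2 × 14) = 720 × 2058.8 / 2764.8 ≈ 536.15 mm.
Far limit Df = s·(H − f)/(H − s) = 720 × (2072.8 − 14) / (2072.8 − 720) = 720 × 2058.8 / 1352.8 ≈ 1095.75 mm.
Depth of field = Df − Dn = 1095.75 − 536.15 ≈ 559.60 mm ≈ 0.560 m.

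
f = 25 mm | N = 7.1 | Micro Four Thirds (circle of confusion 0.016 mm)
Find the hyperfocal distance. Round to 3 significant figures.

Hyperfocal distance H = f²/(N·c) + f = 25²/(7.1 × 0.016) + 25 = 625/0.1136 + 25 ≈ 5526.8 mm ≈ 5.53 m.

5.53 m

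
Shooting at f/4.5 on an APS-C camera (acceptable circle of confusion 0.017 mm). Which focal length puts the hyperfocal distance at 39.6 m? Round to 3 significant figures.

55.0 mm

From H = f²/(N·c) + f, with f ≪ H: f ≈ √(H·N·c) = √(39600 × 4.5 × 0.017) = √3029.4 ≈ 55.04 mm.
The +f correction barely moves this — solving exactly, f² + N·c·f − N·c·H = 0 ⇒ f = (−N·c + √((N·c)² + 4·N·c·H))/2 = (−0.0765 + √12118)/2 ≈ 55.002 mm, so f ≈ 55.0 mm.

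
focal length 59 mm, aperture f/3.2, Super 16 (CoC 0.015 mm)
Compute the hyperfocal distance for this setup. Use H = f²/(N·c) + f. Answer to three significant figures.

Hyperfocal distance H = f²/(N·c) + f = 59²/(3.2 × 0.015) + 59 = 3481/0.048 + 59 ≈ 72579.8 mm ≈ 72.6 m.

72.6 m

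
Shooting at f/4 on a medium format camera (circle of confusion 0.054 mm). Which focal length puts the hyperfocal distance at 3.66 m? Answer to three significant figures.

28.0 mm

From H = f²/(N·c) + f, with f ≪ H: f ≈ √(H·N·c) = √(3660 × 4 × 0.054) = √790.56 ≈ 28.12 mm.
Exact: f² + N·c·f − N·c·H = 0 ⇒ f = (−N·c + √((N·c)² + 4·N·c·H))/2 = (−0.216 + √3162.3)/2 ≈ 28.009 mm ≈ 28.0 mm.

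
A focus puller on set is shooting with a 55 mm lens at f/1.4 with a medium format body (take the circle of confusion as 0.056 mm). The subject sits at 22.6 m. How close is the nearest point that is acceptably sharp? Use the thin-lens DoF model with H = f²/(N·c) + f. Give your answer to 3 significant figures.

14.3 m

Hyperfocal distance H = f²/(N·c) + f = 55²/(1.4 × 0.056) + 55 = 3025/0.0784 + 55 ≈ 38639.2 mm ≈ 38.64 m.
Near limit Dn = s·(H − f)/(H + s − 2f) = 22600 × (38639.2 − 55) / (38639.2 + 22600 − 2 × 55) = 22600 × 38584.2 / 61129.2 ≈ 14265 mm ≈ 14.3 m.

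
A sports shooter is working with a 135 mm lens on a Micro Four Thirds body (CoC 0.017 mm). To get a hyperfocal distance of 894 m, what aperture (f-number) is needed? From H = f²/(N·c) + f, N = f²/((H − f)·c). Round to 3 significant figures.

Rearrange H = f²/(N·c) + f for N: N = f² / ((H − f)·c).
N = 135² / ((894000 − 135) × 0.017) = 18225 / 15196 ≈ 1.20.

f/1.20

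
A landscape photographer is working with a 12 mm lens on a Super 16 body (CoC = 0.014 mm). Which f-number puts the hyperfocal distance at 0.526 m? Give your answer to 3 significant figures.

Rearrange H = f²/(N·c) + f for N: N = f² / ((H − f)·c).
N = 12² / ((526 − 12) × 0.014) = 144 / 7.196 ≈ 20.

f/20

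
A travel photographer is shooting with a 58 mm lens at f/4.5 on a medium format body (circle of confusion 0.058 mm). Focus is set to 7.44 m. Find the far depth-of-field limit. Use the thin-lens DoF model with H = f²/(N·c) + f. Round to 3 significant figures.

Hyperfocal distance H = f²/(N·c) + f = 58²/(4.5 × 0.058) + 58 = 3364/0.261 + 58 ≈ 12946.9 mm ≈ 12.95 m.
Far limit Df = s·(H − f)/(H − s) = 7440 × (12946.9 − 58) / (12946.9 − 7440) = 7440 × 12888.9 / 5506.9 ≈ 17413 mm ≈ 17.4 m.

17.4 m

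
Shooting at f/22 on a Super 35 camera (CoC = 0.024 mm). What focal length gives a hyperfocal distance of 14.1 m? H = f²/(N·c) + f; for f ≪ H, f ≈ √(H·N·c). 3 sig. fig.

From H = f²/(N·c) + f, with f ≪ H: f ≈ √(H·N·c) = √(14100 × 22 × 0.024) = √7444.8 ≈ 86.28 mm.
Exact: f² + N·c·f − N·c·H = 0 ⇒ f = (−N·c + √((N·c)² + 4·N·c·H))/2 = (−0.528 + √29779)/2 ≈ 86.020 mm ≈ 86.0 mm.

86.0 mm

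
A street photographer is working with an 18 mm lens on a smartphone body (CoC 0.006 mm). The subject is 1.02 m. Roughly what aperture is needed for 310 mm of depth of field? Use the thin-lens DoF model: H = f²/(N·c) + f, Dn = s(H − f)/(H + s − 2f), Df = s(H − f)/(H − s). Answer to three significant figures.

Write h = H − f = f²/(N·c). The thin-lens limits are Dn = s·h/(h + (s−f)) and Df = s·h/(h − (s−f)), so DoF = Df − Dn = 2·s·(s−f)·h / (h² − (s−f)²).
That is a quadratic in h: DoF·h² − 2·s·(s−f)·h − DoF·(s−f)² = 0 ⇒ h = (s−f)·(s + √(s² + DoF²)) / DoF = 1002 × (1020 + √(1020² + 310²)) / 310 = 1002 × (1020 + 1066.07) / 310 ≈ 6742.7 mm.
Then N = f²/(c·h) = 18² / (0.006 × 6742.7) = 324 / 40.456 ≈ 8.01.

f/8.01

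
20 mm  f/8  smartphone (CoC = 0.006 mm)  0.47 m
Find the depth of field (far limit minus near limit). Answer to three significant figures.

Hyperfocal distance H = f²/(N·c) + f = 20²/(8 × 0.006) + 20 = 400/0.048 + 20 ≈ 8353.3 mm ≈ 8.353 m.
Near limit Dn = s·(H − f)/(H + s − 2f) = 470 × (8353.3 − 20) / (8353.3 + 470 − 2 × 20) = 470 × 8333.3 / 8783.3 ≈ 445.920 mm.
Far limit Df = s·(H − f)/(H − s) = 470 × (8353.3 − 20) / (8353.3 − 470) = 470 × 8333.3 / 7883.3 ≈ 496.829 mm.
Depth of field = Df − Dn = 496.829 − 445.920 ≈ 50.909 mm.

50.9 mm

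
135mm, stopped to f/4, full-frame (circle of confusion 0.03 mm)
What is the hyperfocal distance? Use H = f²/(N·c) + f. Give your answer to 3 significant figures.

152 m

Hyperfocal distance H = f²/(N·c) + f = 135²/(4 × 0.03) + 135 = 18225/0.12 + 135 ≈ 152010.0 mm ≈ 152 m.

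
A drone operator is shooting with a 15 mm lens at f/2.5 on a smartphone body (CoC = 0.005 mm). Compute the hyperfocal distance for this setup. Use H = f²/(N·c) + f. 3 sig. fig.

18.0 m

Hyperfocal distance H = f²/(N·c) + f = 15²/(2.5 × 0.005) + 15 = 225/0.0125 + 15 ≈ 18015.0 mm ≈ 18.0 m.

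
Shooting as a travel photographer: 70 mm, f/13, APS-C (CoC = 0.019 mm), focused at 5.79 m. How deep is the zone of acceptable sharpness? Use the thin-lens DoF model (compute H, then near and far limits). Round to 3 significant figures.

Hyperfocal distance H = f²/(N·c) + f = 70²/(13 × 0.019) + 70 = 4900/0.247 + 70 ≈ 19908.1 mm ≈ 19.91 m.
Near limit Dn = s·(H − f)/(H + s − 2f) = 5790 × (19908.1 − 70) / (19908.1 + 5790 − 2 × 70) = 5790 × 19838.1 / 25558.1 ≈ 4494.2 mm.
Far limit Df = s·(H − f)/(H − s) = 5790 × (19908.1 − 70) / (19908.1 − 5790) = 5790 × 19838.1 / 14118.1 ≈ 8135.8 mm.
Depth of field = Df − Dn = 8135.8 − 4494.2 ≈ 3641.6 mm ≈ 3.64 m.

3.64 m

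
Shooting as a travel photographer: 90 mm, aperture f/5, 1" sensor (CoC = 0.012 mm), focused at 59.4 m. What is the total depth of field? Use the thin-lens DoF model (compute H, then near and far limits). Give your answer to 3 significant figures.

Hyperfocal distance H = f²/(N·c) + f = 90²/(5 × 0.012) + 90 = 8100/0.06 + 90 ≈ 135090.0 mm ≈ 135.1 m.
Near limit Dn = s·(H − f)/(H + s − 2f) = 59400 × (135090.0 − 90) / (135090.0 + 59400 − 2 × 90) = 59400 × 135000.0 / 194310.0 ≈ 41269 mm.
Far limit Df = s·(H − f)/(H − s) = 59400 × (135090.0 − 90) / (135090.0 − 59400) = 59400 × 135000.0 / 75690.0 ≈ 105945 mm.
Depth of field = Df − Dn = 105945 − 41269 ≈ 64676 mm ≈ 64.7 m.

64.7 m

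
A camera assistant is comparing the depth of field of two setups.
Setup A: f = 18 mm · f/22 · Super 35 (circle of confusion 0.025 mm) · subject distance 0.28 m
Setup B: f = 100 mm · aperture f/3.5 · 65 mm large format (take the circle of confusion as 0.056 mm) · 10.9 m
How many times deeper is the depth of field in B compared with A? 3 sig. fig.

15.6

Setup A: H = 18²/(22×0.025) + 18 ≈ 607.1 mm; DoF = Df − Dn = 504.28 − 193.80 ≈ 310.48 mm.
Setup B: H = 100²/(3.5×0.056) + 100 ≈ 51120.4 mm; DoF = Df − Dn = 13826.9 − 8995.8 ≈ 4831.1 mm.
Ratio = 4831.1 / 310.48 ≈ 15.6.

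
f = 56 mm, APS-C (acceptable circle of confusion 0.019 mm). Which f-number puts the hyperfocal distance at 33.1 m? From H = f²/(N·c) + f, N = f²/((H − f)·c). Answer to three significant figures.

Rearrange H = f²/(N·c) + f for N: N = f² / ((H − f)·c).
N = 56² / ((33100 − 56) × 0.019) = 3136 / 627.8 ≈ 4.99.

f/4.99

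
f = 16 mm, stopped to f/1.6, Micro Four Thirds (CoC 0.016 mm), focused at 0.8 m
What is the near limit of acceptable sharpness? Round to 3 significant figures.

Hyperfocal distance H = f²/(N·c) + f = 16²/(1.6 × 0.016) + 16 = 256/0.0256 + 16 ≈ 10016.0 mm ≈ 10.02 m.
Near limit Dn = s·(H − f)/(H + s − 2f) = 800 × (10016.0 − 16) / (10016.0 + 800 − 2 × 16) = 800 × 10000.0 / 10784.0 ≈ 741.84 mm ≈ 0.742 m.

0.742 m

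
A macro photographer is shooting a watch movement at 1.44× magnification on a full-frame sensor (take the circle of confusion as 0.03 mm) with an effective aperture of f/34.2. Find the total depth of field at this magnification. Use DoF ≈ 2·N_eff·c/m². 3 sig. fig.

0.990 mm

At magnification m, DoF ≈ 2·N_eff·c/m² = 2 × 34.2 × 0.03 / 1.44² = 2.052 / 2.074 ≈ 0.99 mm.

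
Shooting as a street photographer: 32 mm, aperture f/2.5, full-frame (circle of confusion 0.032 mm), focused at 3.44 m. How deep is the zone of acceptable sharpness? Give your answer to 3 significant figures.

Hyperfocal distance H = f²/(N·c) + f = 32²/(2.5 × 0.032) + 32 = 1024/0.08 + 32 ≈ 12832.0 mm ≈ 12.83 m.
Near limit Dn = s·(H − f)/(H + s − 2f) = 3440 × (12832.0 − 32) / (12832.0 + 3440 − 2 × 32) = 3440 × 12800.0 / 16208.0 ≈ 2716.7 mm.
Far limit Df = s·(H − f)/(H − s) = 3440 × (12832.0 − 32) / (12832.0 − 3440) = 3440 × 12800.0 / 9392.0 ≈ 4688.2 mm.
Depth of field = Df − Dn = 4688.2 − 2716.7 ≈ 1971.5 mm ≈ 1.97 m.

1.97 m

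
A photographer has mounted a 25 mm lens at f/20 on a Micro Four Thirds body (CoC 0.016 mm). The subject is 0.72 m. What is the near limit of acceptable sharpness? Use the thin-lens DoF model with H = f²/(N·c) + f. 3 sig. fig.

0.531 m

Hyperfocal distance H = f²/(N·c) + f = 25²/(20 × 0.016) + 25 = 625/0.32 + 25 ≈ 1978.1 mm ≈ 1.978 m.
Near limit Dn = s·(H − f)/(H + s − 2f) = 720 × (1978.1 − 25) / (1978.1 + 720 − 2 × 25) = 720 × 1953.1 / 2648.1 ≈ 531.04 mm ≈ 0.531 m.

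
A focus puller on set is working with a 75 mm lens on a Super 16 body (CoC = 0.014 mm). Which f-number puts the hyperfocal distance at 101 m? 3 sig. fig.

f/3.98

Rearrange H = f²/(N·c) + f for N: N = f² / ((H − f)·c).
N = 75² / ((101000 − 75) × 0.014) = 5625 / 1413 ≈ 3.98.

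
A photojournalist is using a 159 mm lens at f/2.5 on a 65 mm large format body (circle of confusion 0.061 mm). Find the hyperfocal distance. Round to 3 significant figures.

166 m

Hyperfocal distance H = f²/(N·c) + f = 159²/(2.5 × 0.061) + 159 = 25281/0.1525 + 159 ≈ 165936.0 mm ≈ 166 m.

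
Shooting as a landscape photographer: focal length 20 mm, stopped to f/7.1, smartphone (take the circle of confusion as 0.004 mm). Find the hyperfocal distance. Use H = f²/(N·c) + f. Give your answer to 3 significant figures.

Hyperfocal distance H = f²/(N·c) + f = 20²/(7.1 × 0.004) + 20 = 400/0.0284 + 20 ≈ 14104.5 mm ≈ 14.1 m.

14.1 m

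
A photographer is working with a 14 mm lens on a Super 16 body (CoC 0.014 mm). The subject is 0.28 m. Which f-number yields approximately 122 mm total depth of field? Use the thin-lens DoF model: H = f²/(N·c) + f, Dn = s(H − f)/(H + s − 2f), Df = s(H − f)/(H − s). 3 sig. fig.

Write h = H − f = f²/(N·c). The thin-lens limits are Dn = s·h/(h + (s−f)) and Df = s·h/(h − (s−f)), so DoF = Df − Dn = 2·s·(s−f)·h / (h² − (s−f)²).
That is a quadratic in h: DoF·h² − 2·s·(s−f)·h − DoF·(s−f)² = 0 ⇒ h = (s−f)·(s + √(s² + DoF²)) / DoF = 266 × (280 + √(280² + 122²)) / 122 = 266 × (280 + 305.424) / 122 ≈ 1276.4 mm.
Then N = f²/(c·h) = 14² / (0.014 × 1276.4) = 196 / 17.870 ≈ 11.

f/11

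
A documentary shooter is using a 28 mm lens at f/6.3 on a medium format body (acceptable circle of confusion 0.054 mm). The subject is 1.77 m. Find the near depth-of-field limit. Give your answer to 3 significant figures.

Hyperfocal distance H = f²/(N·c) + f = 28²/(6.3 × 0.054) + 28 = 784/0.3402 + 28 ≈ 2332.5 mm ≈ 2.333 m.
Near limit Dn = s·(H − f)/(H + s − 2f) = 1770 × (2332.5 − 28) / (2332.5 + 1770 − 2 × 28) = 1770 × 2304.5 / 4046.5 ≈ 1008.0 mm ≈ 1.01 m.

1.01 m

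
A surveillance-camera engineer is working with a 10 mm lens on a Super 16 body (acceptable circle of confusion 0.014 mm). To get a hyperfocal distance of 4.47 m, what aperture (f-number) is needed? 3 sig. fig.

f/1.60

Rearrange H = f²/(N·c) + f for N: N = f² / ((H − f)·c).
N = 10² / ((4470 − 10) × 0.014) = 100 / 62.44 ≈ 1.60.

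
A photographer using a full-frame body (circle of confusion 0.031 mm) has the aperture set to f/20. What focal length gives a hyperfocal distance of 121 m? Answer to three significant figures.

From H = f²/(N·c) + f, with f ≪ H: f ≈ √(H·N·c) = √(121000 × 20 × 0.031) = √75020 ≈ 273.9 mm.
The +f correction barely moves this — solving exactly, f² + N·c·f − N·c·H = 0 ⇒ f = (−N·c + √((N·c)² + 4·N·c·H))/2 = (−0.62 + √300080)/2 ≈ 273.59 mm, so f ≈ 274 mm.

274 mm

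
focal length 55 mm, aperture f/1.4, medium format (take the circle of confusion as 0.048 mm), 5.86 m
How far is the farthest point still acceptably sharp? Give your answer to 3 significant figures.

Hyperfocal distance H = f²/(N·c) + f = 55²/(1.4 × 0.048) + 55 = 3025/0.0672 + 55 ≈ 45069.9 mm ≈ 45.07 m.
Far limit Df = s·(H − f)/(H − s) = 5860 × (45069.9 − 55) / (45069.9 − 5860) = 5860 × 45014.9 / 39209.9 ≈ 6727.6 mm ≈ 6.73 m.

6.73 m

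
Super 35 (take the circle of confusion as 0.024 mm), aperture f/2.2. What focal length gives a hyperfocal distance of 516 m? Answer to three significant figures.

165 mm

From H = f²/(N·c) + f, with f ≪ H: f ≈ √(H·N·c) = √(516000 × 2.2 × 0.024) = √27245 ≈ 165.1 mm.
The +f correction barely moves this — solving exactly, f² + N·c·f − N·c·H = 0 ⇒ f = (−N·c + √((N·c)² + 4·N·c·H))/2 = (−0.0528 + √108979)/2 ≈ 165.03 mm, so f ≈ 165 mm.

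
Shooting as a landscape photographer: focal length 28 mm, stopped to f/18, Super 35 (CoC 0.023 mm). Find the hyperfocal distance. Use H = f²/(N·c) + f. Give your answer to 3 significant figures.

Hyperfocal distance H = f²/(N·c) + f = 28²/(18 × 0.023) + 28 = 784/0.414 + 28 ≈ 1921.7 mm ≈ 1.92 m.

1.92 m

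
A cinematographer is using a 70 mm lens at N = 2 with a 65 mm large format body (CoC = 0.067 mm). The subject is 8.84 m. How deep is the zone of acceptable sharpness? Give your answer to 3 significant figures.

4.50 m

Hyperfocal distance H = f²/(N·c) + f = 70²/(2 × 0.067) + 70 = 4900/0.134 + 70 ≈ 36637.2 mm ≈ 36.64 m.
Near limit Dn = s·(H − f)/(H + s − 2f) = 8840 × (36637.2 − 70) / (36637.2 + 8840 − 2 × 70) = 8840 × 36567.2 / 45337.2 ≈ 7130.0 mm.
Far limit Df = s·(H − f)/(H − s) = 8840 × (36637.2 − 70) / (36637.2 − 8840) = 8840 × 36567.2 / 27797.2 ≈ 11629.0 mm.
Depth of field = Df − Dn = 11629.0 − 7130.0 ≈ 4499.0 mm ≈ 4.50 m.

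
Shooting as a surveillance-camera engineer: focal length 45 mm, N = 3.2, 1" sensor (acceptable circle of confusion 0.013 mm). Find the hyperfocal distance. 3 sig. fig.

48.7 m

Hyperfocal distance H = f²/(N·c) + f = 45²/(3.2 × 0.013) + 45 = 2025/0.0416 + 45 ≈ 48722.9 mm ≈ 48.7 m.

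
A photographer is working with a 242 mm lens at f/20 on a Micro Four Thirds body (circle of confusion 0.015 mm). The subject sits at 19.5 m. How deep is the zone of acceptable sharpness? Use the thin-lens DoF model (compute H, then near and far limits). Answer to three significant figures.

Hyperfocal distance H = f²/(N·c) + f = 242²/(20 × 0.015) + 242 = 58564/0.3 + 242 ≈ 195455.3 mm ≈ 195.5 m.
Near limit Dn = s·(H − f)/(H + s − 2f) = 19500 × (195455.3 − 242) / (195455.3 + 19500 − 2 × 242) = 19500 × 195213.3 / 214471.3 ≈ 17749.0 mm.
Far limit Df = s·(H − f)/(H − s) = 19500 × (195455.3 − 242) / (195455.3 − 19500) = 19500 × 195213.3 / 175955.3 ≈ 21634.2 mm.
Depth of field = Df − Dn = 21634.2 − 17749.0 ≈ 3885.2 mm ≈ 3.89 m.

3.89 m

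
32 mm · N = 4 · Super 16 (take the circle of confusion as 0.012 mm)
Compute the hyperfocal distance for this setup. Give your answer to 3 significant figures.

Hyperfocal distance H = f²/(N·c) + f = 32²/(4 × 0.012) + 32 = 1024/0.048 + 32 ≈ 21365.3 mm ≈ 21.4 m.

21.4 m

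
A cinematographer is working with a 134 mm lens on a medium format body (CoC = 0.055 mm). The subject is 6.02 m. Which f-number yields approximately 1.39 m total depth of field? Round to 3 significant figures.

Write h = H − f = f²/(N·c). The thin-lens limits are Dn = s·h/(h + (s−f)) and Df = s·h/(h − (s−f)), so DoF = Df − Dn = 2·s·(s−f)·h / (h² − (s−f)²).
That is a quadratic in h: DoF·h² − 2·s·(s−f)·h − DoF·(s−f)² = 0 ⇒ h = (s−f)·(s + √(s² + DoF²)) / DoF = 5886 × (6020 + √(6020² + 1390²)) / 1390 = 5886 × (6020 + 6178.39) / 1390 ≈ 51654 mm.
Then N = f²/(c·h) = 134² / (0.055 × 51654) = 17956 / 2841.0 ≈ 6.32.

f/6.32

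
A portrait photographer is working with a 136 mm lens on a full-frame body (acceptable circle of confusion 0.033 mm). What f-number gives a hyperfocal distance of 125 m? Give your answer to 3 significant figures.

f/4.49

Rearrange H = f²/(N·c) + f for N: N = f² / ((H − f)·c).
N = 136² / ((125000 − 136) × 0.033) = 18496 / 4121 ≈ 4.49.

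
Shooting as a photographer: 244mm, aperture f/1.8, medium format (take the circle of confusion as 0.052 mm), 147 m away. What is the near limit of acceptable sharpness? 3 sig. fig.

Hyperfocal distance H = f²/(N·c) + f = 244²/(1.8 × 0.052) + 244 = 59536/0.0936 + 244 ≈ 636312.4 mm ≈ 636.3 m.
Near limit Dn = s·(H − f)/(H + s − 2f) = 147000 × (636312.4 − 244) / (636312.4 + 147000 − 2 × 244) = 147000 × 636068.4 / 782824.4 ≈ 119442 mm ≈ 119 m.

119 m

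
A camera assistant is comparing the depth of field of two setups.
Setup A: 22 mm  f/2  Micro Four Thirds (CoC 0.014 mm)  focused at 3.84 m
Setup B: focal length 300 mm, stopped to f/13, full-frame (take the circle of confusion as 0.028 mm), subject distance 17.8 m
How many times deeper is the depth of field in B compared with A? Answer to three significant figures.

Setup A: H = 22²/(2×0.014) + 22 ≈ 17307.7 mm; DoF = Df − Dn = 4928.6 − 3145.3 ≈ 1783.3 mm.
Setup B: H = 300²/(13×0.028) + 300 ≈ 247552.7 mm; DoF = Df − Dn = 19155.8 − 16623.4 ≈ 2532.4 mm.
Ratio = 2532.4 / 1783.3 ≈ 1.42.

1.42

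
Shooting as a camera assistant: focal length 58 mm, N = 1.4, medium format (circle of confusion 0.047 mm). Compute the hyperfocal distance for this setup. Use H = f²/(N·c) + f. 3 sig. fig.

51.2 m

Hyperfocal distance H = f²/(N·c) + f = 58²/(1.4 × 0.047) + 58 = 3364/0.0658 + 58 ≈ 51182.6 mm ≈ 51.2 m.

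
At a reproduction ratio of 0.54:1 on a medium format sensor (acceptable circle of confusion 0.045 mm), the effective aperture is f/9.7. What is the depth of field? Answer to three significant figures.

At magnification m, DoF ≈ 2·N_eff·c/m² = 2 × 9.7 × 0.045 / 0.54² = 0.873 / 0.2916 ≈ 2.99 mm.

2.99 mm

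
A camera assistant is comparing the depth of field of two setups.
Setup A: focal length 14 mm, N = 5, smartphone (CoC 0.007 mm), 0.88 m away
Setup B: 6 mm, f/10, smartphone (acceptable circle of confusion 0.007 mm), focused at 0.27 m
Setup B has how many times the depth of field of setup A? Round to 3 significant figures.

Setup A: H = 14²/(5×0.007) + 14 ≈ 5614.0 mm; DoF = Df − Dn = 1040.98 − 762.14 ≈ 278.84 mm.
Setup B: H = 6²/(10×0.007) + 6 ≈ 520.3 mm; DoF = Df − Dn = 554.79 − 178.41 ≈ 376.38 mm.
Ratio = 376.38 / 278.84 ≈ 1.35.

1.35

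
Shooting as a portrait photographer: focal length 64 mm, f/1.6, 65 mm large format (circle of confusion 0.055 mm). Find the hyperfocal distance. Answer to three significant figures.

Hyperfocal distance H = f²/(N·c) + f = 64²/(1.6 × 0.055) + 64 = 4096/0.088 + 64 ≈ 46609.5 mm ≈ 46.6 m.

46.6 m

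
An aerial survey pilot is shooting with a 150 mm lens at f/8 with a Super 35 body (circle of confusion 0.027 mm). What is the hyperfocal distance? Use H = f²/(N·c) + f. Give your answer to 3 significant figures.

104 m

Hyperfocal distance H = f²/(N·c) + f = 150²/(8 × 0.027) + 150 = 22500/0.216 + 150 ≈ 104316.7 mm ≈ 104 m.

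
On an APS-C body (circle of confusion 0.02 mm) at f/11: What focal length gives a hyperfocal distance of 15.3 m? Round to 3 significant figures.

57.9 mm

From H = f²/(N·c) + f, with f ≪ H: f ≈ √(H·N·c) = √(15300 × 11 × 0.02) = √3366.0 ≈ 58.02 mm.
Exact: f² + N·c·f − N·c·H = 0 ⇒ f = (−N·c + √((N·c)² + 4·N·c·H))/2 = (−0.22 + √13464)/2 ≈ 57.907 mm ≈ 57.9 mm.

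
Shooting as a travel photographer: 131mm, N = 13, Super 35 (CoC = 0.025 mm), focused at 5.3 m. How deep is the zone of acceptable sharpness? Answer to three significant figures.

Hyperfocal distance H = f²/(N·c) + f = 131²/(13 × 0.025) + 131 = 17161/0.325 + 131 ≈ 52934.1 mm ≈ 52.93 m.
Near limit Dn = s·(H − f)/(H + s − 2f) = 5300 × (52934.1 − 131) / (52934.1 + 5300 − 2 × 131) = 5300 × 52803.1 / 57972.1 ≈ 4827.4 mm.
Far limit Df = s·(H − f)/(H − s) = 5300 × (52934.1 − 131) / (52934.1 − 5300) = 5300 × 52803.1 / 47634.1 ≈ 5875.1 mm.
Depth of field = Df − Dn = 5875.1 − 4827.4 ≈ 1047.7 mm ≈ 1.05 m.

1.05 m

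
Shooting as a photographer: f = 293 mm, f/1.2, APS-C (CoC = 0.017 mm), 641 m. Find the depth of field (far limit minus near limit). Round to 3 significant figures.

Hyperfocal distance H = f²/(N·c) + f = 293²/(1.2 × 0.017) + 293 = 85849/0.0204 + 293 ≈ 4208577.3 mm ≈ 4209 m.
Near limit Dn = s·(H − f)/(H + s − 2f) = 641000 × (4208577.3 − 293) / (4208577.3 + 641000 − 2 × 293) = 641000 × 4208284.3 / 4848991.3 ≈ 556303 mm.
Far limit Df = s·(H − f)/(H − s) = 641000 × (4208577.3 − 293) / (4208577.3 − 641000) = 641000 × 4208284.3 / 3567577.3 ≈ 756118 mm.
Depth of field = Df − Dn = 756118 − 556303 ≈ 199815 mm ≈ 200 m.

200 m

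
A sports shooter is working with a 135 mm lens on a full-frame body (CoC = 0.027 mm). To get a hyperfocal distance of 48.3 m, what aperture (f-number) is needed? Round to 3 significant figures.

Rearrange H = f²/(N·c) + f for N: N = f² / ((H − f)·c).
N = 135² / ((48300 − 135) × 0.027) = 18225 / 1300 ≈ 14.

f/14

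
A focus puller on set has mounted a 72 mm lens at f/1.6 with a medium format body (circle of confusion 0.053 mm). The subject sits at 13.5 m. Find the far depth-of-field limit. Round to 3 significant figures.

17.3 m

Hyperfocal distance H = f²/(N·c) + f = 72²/(1.6 × 0.053) + 72 = 5184/0.0848 + 72 ≈ 61204.1 mm ≈ 61.20 m.
Far limit Df = s·(H − f)/(H − s) = 13500 × (61204.1 − 72) / (61204.1 − 13500) = 13500 × 61132.1 / 47704.1 ≈ 17300 mm ≈ 17.3 m.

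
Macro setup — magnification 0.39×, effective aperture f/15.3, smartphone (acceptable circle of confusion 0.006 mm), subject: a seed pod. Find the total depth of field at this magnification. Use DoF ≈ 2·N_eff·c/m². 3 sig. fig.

1.21 mm

At magnification m, DoF ≈ 2·N_eff·c/m² = 2 × 15.3 × 0.006 / 0.39² = 0.1836 / 0.1521 ≈ 1.21 mm.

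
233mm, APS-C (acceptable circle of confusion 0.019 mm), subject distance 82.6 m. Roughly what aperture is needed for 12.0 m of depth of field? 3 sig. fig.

Write h = H − f = f²/(N·c). The thin-lens limits are Dn = s·h/(h + (s−f)) and Df = s·h/(h − (s−f)), so DoF = Df − Dn = 2·s·(s−f)·h / (h² − (s−f)²).
That is a quadratic in h: DoF·h² − 2·s·(s−f)·h − DoF·(s−f)² = 0 ⇒ h = (s−f)·(s + √(s² + DoF²)) / DoF = 82367 × (82600 + √(82600² + 12000²)) / 12000 = 82367 × (82600 + 83467.1) / 12000 ≈ 1139871 mm.
Then N = f²/(c·h) = 233² / (0.019 × 1139871) = 54289 / 21658 ≈ 2.51.

f/2.51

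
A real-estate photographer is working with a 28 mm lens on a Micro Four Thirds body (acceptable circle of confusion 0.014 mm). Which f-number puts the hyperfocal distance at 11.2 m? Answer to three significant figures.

Rearrange H = f²/(N·c) + f for N: N = f² / ((H − f)·c).
N = 28² / ((11200 − 28) × 0.014) = 784 / 156.4 ≈ 5.01.

f/5.01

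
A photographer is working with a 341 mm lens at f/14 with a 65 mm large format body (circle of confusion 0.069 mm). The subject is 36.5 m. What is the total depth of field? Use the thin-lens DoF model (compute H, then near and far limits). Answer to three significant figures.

24.1 m

Hyperfocal distance H = f²/(N·c) + f = 341²/(14 × 0.069) + 341 = 116281/0.966 + 341 ≈ 120714.7 mm ≈ 120.7 m.
Near limit Dn = s·(H − f)/(H + s − 2f) = 36500 × (120714.7 − 341) / (120714.7 + 36500 − 2 × 341) = 36500 × 120373.7 / 156532.7 ≈ 28069 mm.
Far limit Df = s·(H − f)/(H − s) = 36500 × (120714.7 − 341) / (120714.7 − 36500) = 36500 × 120373.7 / 84214.7 ≈ 52172 mm.
Depth of field = Df − Dn = 52172 − 28069 ≈ 24103 mm ≈ 24.1 m.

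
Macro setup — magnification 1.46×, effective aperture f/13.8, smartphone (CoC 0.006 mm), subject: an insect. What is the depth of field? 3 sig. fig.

0.0777 mm

At magnification m, DoF ≈ 2·N_eff·c/m² = 2 × 13.8 × 0.006 / 1.46² = 0.1656 / 2.132 ≈ 0.0777 mm.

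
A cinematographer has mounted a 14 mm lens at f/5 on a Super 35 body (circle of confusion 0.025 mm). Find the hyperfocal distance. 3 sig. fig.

1.58 m

Hyperfocal distance H = f²/(N·c) + f = 14²/(5 × 0.025) + 14 = 196/0.125 + 14 ≈ 1582.0 mm ≈ 1.58 m.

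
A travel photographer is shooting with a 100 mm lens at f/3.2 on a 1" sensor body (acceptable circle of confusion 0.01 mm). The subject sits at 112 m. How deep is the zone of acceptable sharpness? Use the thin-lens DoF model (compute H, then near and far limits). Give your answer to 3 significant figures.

92.0 m

Hyperfocal distance H = f²/(N·c) + f = 100²/(3.2 × 0.01) + 100 = 10000/0.032 + 100 ≈ 312600.0 mm ≈ 312.6 m.
Near limit Dn = s·(H − f)/(H + s − 2f) = 112000 × (312600.0 − 100) / (312600.0 + 112000 − 2 × 100) = 112000 × 312500.0 / 424400.0 ≈ 82469 mm.
Far limit Df = s·(H − f)/(H − s) = 112000 × (312600.0 − 100) / (312600.0 − 112000) = 112000 × 312500.0 / 200600.0 ≈ 174477 mm.
Depth of field = Df − Dn = 174477 − 82469 ≈ 92008 mm ≈ 92.0 m.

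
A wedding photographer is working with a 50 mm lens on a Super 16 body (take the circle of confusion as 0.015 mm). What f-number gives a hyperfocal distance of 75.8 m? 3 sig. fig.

f/2.20

Rearrange H = f²/(N·c) + f for N: N = f² / ((H − f)·c).
N = 50² / ((75800 − 50) × 0.015) = 2500 / 1136 ≈ 2.20.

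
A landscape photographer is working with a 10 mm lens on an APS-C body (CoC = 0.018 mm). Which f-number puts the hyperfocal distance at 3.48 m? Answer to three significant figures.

f/1.60

Rearrange H = f²/(N·c) + f for N: N = f² / ((H − f)·c).
N = 10² / ((3480 − 10) × 0.018) = 100 / 62.46 ≈ 1.60.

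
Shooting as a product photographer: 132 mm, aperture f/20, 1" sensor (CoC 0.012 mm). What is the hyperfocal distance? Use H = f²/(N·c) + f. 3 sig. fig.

72.7 m

Hyperfocal distance H = f²/(N·c) + f = 132²/(20 × 0.012) + 132 = 17424/0.24 + 132 ≈ 72732.0 mm ≈ 72.7 m.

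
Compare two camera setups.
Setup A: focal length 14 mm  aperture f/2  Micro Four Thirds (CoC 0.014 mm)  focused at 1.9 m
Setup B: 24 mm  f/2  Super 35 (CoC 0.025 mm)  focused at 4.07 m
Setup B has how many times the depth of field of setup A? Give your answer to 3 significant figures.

Setup A: H = 14²/(2×0.014) + 14 ≈ 7014.0 mm; DoF = Df − Dn = 2600.7 − 1496.7 ≈ 1104.0 mm.
Setup B: H = 24²/(2×0.025) + 24 ≈ 11544.0 mm; DoF = Df − Dn = 6273.3 − 3012.1 ≈ 3261.2 mm.
Ratio = 3261.2 / 1104.0 ≈ 2.95.

2.95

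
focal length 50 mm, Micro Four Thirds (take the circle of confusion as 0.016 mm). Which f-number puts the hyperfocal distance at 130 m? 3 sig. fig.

Rearrange H = f²/(N·c) + f for N: N = f² / ((H − f)·c).
N = 50² / ((130000 − 50) × 0.016) = 2500 / 2079 ≈ 1.20.

f/1.20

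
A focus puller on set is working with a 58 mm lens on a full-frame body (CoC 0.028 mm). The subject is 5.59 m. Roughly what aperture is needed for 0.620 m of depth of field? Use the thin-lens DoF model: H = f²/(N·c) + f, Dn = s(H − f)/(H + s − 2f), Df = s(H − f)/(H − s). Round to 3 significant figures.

f/1.20

Write h = H − f = f²/(N·c). The thin-lens limits are Dn = s·h/(h + (s−f)) and Df = s·h/(h − (s−f)), so DoF = Df − Dn = 2·s·(s−f)·h / (h² − (s−f)²).
That is a quadratic in h: DoF·h² − 2·s·(s−f)·h − DoF·(s−f)² = 0 ⇒ h = (s−f)·(s + √(s² + DoF²)) / DoF = 5532 × (5590 + √(5590² + 620²)) / 620 = 5532 × (5590 + 5624.28) / 620 ≈ 100060 mm.
Then N = f²/(c·h) = 58² / (0.028 × 100060) = 3364 / 2801.7 ≈ 1.20.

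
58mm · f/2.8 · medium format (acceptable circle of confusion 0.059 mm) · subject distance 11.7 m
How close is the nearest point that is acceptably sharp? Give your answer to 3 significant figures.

7.44 m

Hyperfocal distance H = f²/(N·c) + f = 58²/(2.8 × 0.059) + 58 = 3364/0.1652 + 58 ≈ 20421.2 mm ≈ 20.42 m.
Near limit Dn = s·(H − f)/(H + s − 2f) = 11700 × (20421.2 − 58) / (20421.2 + 11700 − 2 × 58) = 11700 × 20363.2 / 32005.2 ≈ 7444.1 mm ≈ 7.44 m.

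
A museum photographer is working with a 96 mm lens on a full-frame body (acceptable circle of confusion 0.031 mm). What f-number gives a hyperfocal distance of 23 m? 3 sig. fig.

Rearrange H = f²/(N·c) + f for N: N = f² / ((H − f)·c).
N = 96² / ((23000 − 96) × 0.031) = 9216 / 710.0 ≈ 13.

f/13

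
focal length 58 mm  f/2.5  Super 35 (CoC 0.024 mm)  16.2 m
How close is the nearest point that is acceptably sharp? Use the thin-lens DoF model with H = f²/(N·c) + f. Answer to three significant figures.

Hyperfocal distance H = f²/(N·c) + f = 58²/(2.5 × 0.024) + 58 = 3364/0.06 + 58 ≈ 56124.7 mm ≈ 56.12 m.
Near limit Dn = s·(H − f)/(H + s − 2f) = 16200 × (56124.7 − 58) / (56124.7 + 16200 − 2 × 58) = 16200 × 56066.7 / 72208.7 ≈ 12579 mm ≈ 12.6 m.

12.6 m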